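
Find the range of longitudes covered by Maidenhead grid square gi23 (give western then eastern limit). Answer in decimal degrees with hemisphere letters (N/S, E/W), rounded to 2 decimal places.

Field G=6, I=8: +6·20° lon, +8·10° lat → SW at lon -60°, lat -10°.
Square 2, 3: +2·2° lon, +3·1° lat → SW at lon -56°, lat -7°.
Cell spans 2° lon × 1° lat.
west 56.00° W, east 54.00° W.

56.00° W, 54.00° W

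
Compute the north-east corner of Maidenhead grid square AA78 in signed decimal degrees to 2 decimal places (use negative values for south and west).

Field A=0, A=0: +0·20° lon, +0·10° lat → SW at lon -180°, lat -90°.
Square 7, 8: +7·2° lon, +8·1° lat → SW at lon -166°, lat -82°.
Cell spans 2° lon × 1° lat. NE corner is SW corner plus one full cell.
latitude -81.00, longitude -164.00.

-81.00, -164.00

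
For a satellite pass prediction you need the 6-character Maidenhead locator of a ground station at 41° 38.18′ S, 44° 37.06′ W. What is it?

GE78qi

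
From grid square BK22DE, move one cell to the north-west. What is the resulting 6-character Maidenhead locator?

BK22cf

Longitude subsquare d = 3; −1 → 2 = c.
Latitude subsquare e = 4; +1 → 5 = f.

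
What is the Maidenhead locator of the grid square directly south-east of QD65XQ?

QD75ap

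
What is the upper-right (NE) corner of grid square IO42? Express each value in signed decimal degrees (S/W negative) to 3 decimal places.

Field I=8, O=14: +8·20° lon, +14·10° lat → SW at lon -20°, lat 50°.
Square 4, 2: +4·2° lon, +2·1° lat → SW at lon -12°, lat 52°.
Cell spans 2° lon × 1° lat. NE corner is SW corner plus one full cell.
latitude 53.000, longitude -10.000.

53.000, -10.000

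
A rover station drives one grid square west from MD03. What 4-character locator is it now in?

Longitude square 0; −1 → -1, wraps to 9, carry into field.
Longitude field M = 12; −1 → 11 = L.
The latitude characters are unchanged.

LD93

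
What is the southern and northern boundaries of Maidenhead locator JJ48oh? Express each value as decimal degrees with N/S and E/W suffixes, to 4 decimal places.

8.2917° N, 8.3333° N

Field J=9, J=9: +9·20° lon, +9·10° lat → SW at lon 0°, lat 0°.
Square 4, 8: +4·2° lon, +8·1° lat → SW at lon 8°, lat 8°.
Subsquare o=14, h=7: +14·0.0833333° lon, +7·0.0416667° lat → SW at lon 9.16667°, lat 8.29167°.
Cell spans 0.0833333° lon × 0.0416667° lat.
south 8.2917° N, north 8.3333° N.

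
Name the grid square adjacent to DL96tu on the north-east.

DL96uv

Longitude subsquare t = 19; +1 → 20 = u.
Latitude subsquare u = 20; +1 → 21 = v.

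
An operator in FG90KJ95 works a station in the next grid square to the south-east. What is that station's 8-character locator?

Longitude extended square 9; +1 → 10, wraps to 0, carry into subsquare.
Longitude subsquare k = 10; +1 → 11 = l.
Latitude extended square 5; −1 → 4.

FG90lj04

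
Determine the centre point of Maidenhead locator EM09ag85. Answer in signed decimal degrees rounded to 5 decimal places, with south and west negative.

39.27292, -99.92917

Field E=4, M=12: +4·20° lon, +12·10° lat → SW at lon -100°, lat 30°.
Square 0, 9: +0·2° lon, +9·1° lat → SW at lon -100°, lat 39°.
Subsquare a=0, g=6: +0·0.0833333° lon, +6·0.0416667° lat → SW at lon -100°, lat 39.25°.
Extended square 8, 5: +8·0.00833333° lon, +5·0.00416667° lat → SW at lon -99.9333°, lat 39.2708°.
Cell spans 0.00833333° lon × 0.00416667° lat. Centre is SW corner plus half of each.
latitude 39.27292, longitude -99.92917.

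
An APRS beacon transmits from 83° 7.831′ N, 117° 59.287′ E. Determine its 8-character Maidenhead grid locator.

Shift to the Maidenhead origin (180°W, 90°S): lon 297.98812, lat 173.13052.
Field: 297.98812/20 → 14 → O, 173.13052/10 → 17 → R; chars OR.
Square: 17.98812/2 → 8, 3.13052/1 → 3; chars 83.
Subsquare: 1.98812/0.0833333 → 23 → x, 0.13052/0.0416667 → 3 → d; chars xd.
Extended square: 0.07145/0.00833333 → 8, 0.00552/0.00416667 → 1; chars 81.

OR83xd81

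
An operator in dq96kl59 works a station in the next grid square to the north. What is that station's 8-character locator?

Latitude extended square 9; +1 → 10, wraps to 0, carry into subsquare.
Latitude subsquare l = 11; +1 → 12 = m.
The longitude characters are unchanged.

DQ96km50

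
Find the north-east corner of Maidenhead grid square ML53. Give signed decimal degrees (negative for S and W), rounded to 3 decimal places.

24.000, 72.000

Field M=12, L=11: +12·20° lon, +11·10° lat → SW at lon 60°, lat 20°.
Square 5, 3: +5·2° lon, +3·1° lat → SW at lon 70°, lat 23°.
Cell spans 2° lon × 1° lat. NE corner is SW corner plus one full cell.
latitude 24.000, longitude 72.000.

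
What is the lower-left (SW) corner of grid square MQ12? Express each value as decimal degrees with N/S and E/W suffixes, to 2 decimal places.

72.00° N, 62.00° E

Field M=12, Q=16: +12·20° lon, +16·10° lat → SW at lon 60°, lat 70°.
Square 1, 2: +1·2° lon, +2·1° lat → SW at lon 62°, lat 72°.
latitude 72.00° N, longitude 62.00° E.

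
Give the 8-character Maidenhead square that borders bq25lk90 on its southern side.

Latitude extended square 0; −1 → -1, wraps to 9, carry into subsquare.
Latitude subsquare k = 10; −1 → 9 = j.
The longitude characters are unchanged.

BQ25lj99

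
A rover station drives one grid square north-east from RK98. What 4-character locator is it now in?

AK09

Longitude square 9; +1 → 10, wraps to 0, carry into field.
Longitude field R = 17; +1 → 18, wraps to 0 = A, wrapping around the antimeridian.
Latitude square 8; +1 → 9.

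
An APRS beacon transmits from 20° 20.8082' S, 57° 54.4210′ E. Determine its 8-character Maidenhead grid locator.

LG89wp86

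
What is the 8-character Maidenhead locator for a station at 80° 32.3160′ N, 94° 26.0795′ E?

Shift to the Maidenhead origin (180°W, 90°S): lon 274.43466, lat 170.53860.
Field: 274.43466/20 → 13 → N, 170.53860/10 → 17 → R; chars NR.
Square: 14.43466/2 → 7, 0.53860/1 → 0; chars 70.
Subsquare: 0.43466/0.0833333 → 5 → f, 0.53860/0.0416667 → 12 → m; chars fm.
Extended square: 0.01799/0.00833333 → 2, 0.03860/0.00416667 → 9; chars 29.

NR70fm29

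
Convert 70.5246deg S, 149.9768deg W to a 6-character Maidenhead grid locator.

BB59al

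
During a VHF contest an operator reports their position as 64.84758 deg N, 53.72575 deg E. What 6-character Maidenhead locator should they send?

LP64uu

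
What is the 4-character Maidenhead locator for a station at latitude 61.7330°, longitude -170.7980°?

Add 180° to longitude and 90° to latitude: 9.20, 151.73.
Field: 9.20/20 → 0 → A, 151.73/10 → 15 → P; chars AP.
Square: 9.20/2 → 4, 1.73/1 → 1; chars 41.

AP41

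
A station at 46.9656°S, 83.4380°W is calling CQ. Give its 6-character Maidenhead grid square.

EE83ga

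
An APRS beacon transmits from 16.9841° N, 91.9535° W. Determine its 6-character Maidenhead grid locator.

EK46ax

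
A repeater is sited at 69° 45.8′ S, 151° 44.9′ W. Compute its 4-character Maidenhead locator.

BC40

Shift to the Maidenhead origin (180°W, 90°S): lon 28.25, lat 20.24.
Field (20°×10°, letters A–R): 28.25/20 → 1 → B, 20.24/10 → 2 → C; chars BC.
Square (2°×1°, digits 0–9): 8.25/2 → 4, 0.24/1 → 0; chars 40.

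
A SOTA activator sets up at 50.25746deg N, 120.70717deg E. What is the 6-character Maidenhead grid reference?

Add 180° to longitude and 90° to latitude: 300.7072, 140.2575.
Field (20°×10°, letters A–R): lon ⌊300.7072/20⌋ = 15 → P; lat ⌊140.2575/10⌋ = 14 → O.
Square (2°×1°, digits 0–9): lon ⌊0.7072/2⌋ = 0; lat ⌊0.2575/1⌋ = 0.
Subsquare (5′×2.5′, letters a–x): lon ⌊0.7072/0.0833333⌋ = 8 → i; lat ⌊0.2575/0.0416667⌋ = 6 → g.

PO00ig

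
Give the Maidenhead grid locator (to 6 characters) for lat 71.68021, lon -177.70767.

AQ11dq

Shift to the Maidenhead origin (180°W, 90°S): lon 2.2923, lat 161.6802.
Field: lon ⌊2.2923/20⌋ = 0 → A; lat ⌊161.6802/10⌋ = 16 → Q.
Square: lon ⌊2.2923/2⌋ = 1; lat ⌊1.6802/1⌋ = 1.
Subsquare: lon ⌊0.2923/0.0833333⌋ = 3 → d; lat ⌊0.6802/0.0416667⌋ = 16 → q.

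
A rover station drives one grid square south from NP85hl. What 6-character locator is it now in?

NP85hk

Latitude subsquare l = 11; −1 → 10 = k.
The longitude characters are unchanged.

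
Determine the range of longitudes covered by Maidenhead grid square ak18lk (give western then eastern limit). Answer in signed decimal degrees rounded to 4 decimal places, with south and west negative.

Field A=0, K=10: +0·20° lon, +10·10° lat → SW at lon -180°, lat 10°.
Square 1, 8: +1·2° lon, +8·1° lat → SW at lon -178°, lat 18°.
Subsquare l=11, k=10: +11·0.0833333° lon, +10·0.0416667° lat → SW at lon -177.083°, lat 18.4167°.
Cell spans 0.0833333° lon × 0.0416667° lat.
west -177.0833, east -177.0000.

-177.0833, -177.0000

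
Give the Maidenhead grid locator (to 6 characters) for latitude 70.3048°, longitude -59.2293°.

Add 180° to longitude and 90° to latitude: 120.7707, 160.3048.
Field: lon ⌊120.7707/20⌋ = 6 → G; lat ⌊160.3048/10⌋ = 16 → Q.
Square: lon ⌊0.7707/2⌋ = 0; lat ⌊0.3048/1⌋ = 0.
Subsquare: lon ⌊0.7707/0.0833333⌋ = 9 → j; lat ⌊0.3048/0.0416667⌋ = 7 → h.

GQ00jh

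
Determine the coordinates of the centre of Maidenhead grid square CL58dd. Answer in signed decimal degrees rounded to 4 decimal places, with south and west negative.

Field C=2, L=11: +2·20° lon, +11·10° lat → SW at lon -140°, lat 20°.
Square 5, 8: +5·2° lon, +8·1° lat → SW at lon -130°, lat 28°.
Subsquare d=3, d=3: +3·0.0833333° lon, +3·0.0416667° lat → SW at lon -129.75°, lat 28.125°.
Cell spans 0.0833333° lon × 0.0416667° lat. Centre is SW corner plus half of each.
latitude 28.1458, longitude -129.7083.

28.1458, -129.7083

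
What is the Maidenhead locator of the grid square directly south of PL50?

PK59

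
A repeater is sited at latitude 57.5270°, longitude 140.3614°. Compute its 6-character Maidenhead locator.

Offset from 180°W / 90°S: lon 320.3614°, lat 147.5270°.
Field (20°×10°, letters A–R): 320.3614/20 → 16 → Q, 147.5270/10 → 14 → O; chars QO.
Square (2°×1°, digits 0–9): 0.3614/2 → 0, 7.5270/1 → 7; chars 07.
Subsquare (5′×2.5′, letters a–x): 0.3614/0.0833333 → 4 → e, 0.5270/0.0416667 → 12 → m; chars em.

QO07em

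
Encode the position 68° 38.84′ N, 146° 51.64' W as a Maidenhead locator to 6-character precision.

Shift to the Maidenhead origin (180°W, 90°S): lon 33.1393, lat 158.6473.
Field: 33.1393/20 → 1 → B, 158.6473/10 → 15 → P; chars BP.
Square: 13.1393/2 → 6, 8.6473/1 → 8; chars 68.
Subsquare: 1.1393/0.0833333 → 13 → n, 0.6473/0.0416667 → 15 → p; chars np.

BP68np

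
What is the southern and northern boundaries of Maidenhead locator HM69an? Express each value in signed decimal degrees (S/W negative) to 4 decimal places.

39.5417, 39.5833

Field H=7, M=12: +7·20° lon, +12·10° lat → SW at lon -40°, lat 30°.
Square 6, 9: +6·2° lon, +9·1° lat → SW at lon -28°, lat 39°.
Subsquare a=0, n=13: +0·0.0833333° lon, +13·0.0416667° lat → SW at lon -28°, lat 39.5417°.
Cell spans 0.0833333° lon × 0.0416667° lat.
south 39.5417, north 39.5833.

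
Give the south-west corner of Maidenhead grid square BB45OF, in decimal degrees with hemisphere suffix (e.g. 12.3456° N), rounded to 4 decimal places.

74.7917° S, 150.8333° W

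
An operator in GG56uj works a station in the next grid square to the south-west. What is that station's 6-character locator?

GG56ti

Longitude subsquare u = 20; −1 → 19 = t.
Latitude subsquare j = 9; −1 → 8 = i.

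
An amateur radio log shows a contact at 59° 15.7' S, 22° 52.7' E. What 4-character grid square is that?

KD10

Shift to the Maidenhead origin (180°W, 90°S): lon 202.88, lat 30.74.
Field: lon ⌊202.88/20⌋ = 10 → K; lat ⌊30.74/10⌋ = 3 → D.
Square: lon ⌊2.88/2⌋ = 1; lat ⌊0.74/1⌋ = 0.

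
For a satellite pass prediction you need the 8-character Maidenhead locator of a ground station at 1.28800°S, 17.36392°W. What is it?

II18hr60

Offset from 180°W / 90°S: lon 162.63608°, lat 88.71200°.
Field: lon ⌊162.63608/20⌋ = 8 → I; lat ⌊88.71200/10⌋ = 8 → I.
Square: lon ⌊2.63608/2⌋ = 1; lat ⌊8.71200/1⌋ = 8.
Subsquare: lon ⌊0.63608/0.0833333⌋ = 7 → h; lat ⌊0.71200/0.0416667⌋ = 17 → r.
Extended square: lon ⌊0.05275/0.00833333⌋ = 6; lat ⌊0.00367/0.00416667⌋ = 0.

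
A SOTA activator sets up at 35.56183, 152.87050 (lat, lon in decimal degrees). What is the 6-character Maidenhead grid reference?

Shift to the Maidenhead origin (180°W, 90°S): lon 332.8705, lat 125.5618.
Field: lon ⌊332.8705/20⌋ = 16 → Q; lat ⌊125.5618/10⌋ = 12 → M.
Square: lon ⌊12.8705/2⌋ = 6; lat ⌊5.5618/1⌋ = 5.
Subsquare: lon ⌊0.8705/0.0833333⌋ = 10 → k; lat ⌊0.5618/0.0416667⌋ = 13 → n.

QM65kn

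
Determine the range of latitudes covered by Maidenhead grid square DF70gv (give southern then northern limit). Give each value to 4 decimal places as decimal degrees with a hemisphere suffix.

Field D=3, F=5: +3·20° lon, +5·10° lat → SW at lon -120°, lat -40°.
Square 7, 0: +7·2° lon, +0·1° lat → SW at lon -106°, lat -40°.
Subsquare g=6, v=21: +6·0.0833333° lon, +21·0.0416667° lat → SW at lon -105.5°, lat -39.125°.
Cell spans 0.0833333° lon × 0.0416667° lat.
south 39.1250° S, north 39.0833° S.

39.1250° S, 39.0833° S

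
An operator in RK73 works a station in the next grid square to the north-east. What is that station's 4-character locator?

RK84

Longitude square 7; +1 → 8.
Latitude square 3; +1 → 4.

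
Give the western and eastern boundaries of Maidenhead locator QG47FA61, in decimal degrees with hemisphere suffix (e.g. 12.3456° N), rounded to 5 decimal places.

Field Q=16, G=6: +16·20° lon, +6·10° lat → SW at lon 140°, lat -30°.
Square 4, 7: +4·2° lon, +7·1° lat → SW at lon 148°, lat -23°.
Subsquare f=5, a=0: +5·0.0833333° lon, +0·0.0416667° lat → SW at lon 148.417°, lat -23°.
Extended square 6, 1: +6·0.00833333° lon, +1·0.00416667° lat → SW at lon 148.467°, lat -22.9958°.
Cell spans 0.00833333° lon × 0.00416667° lat.
west 148.46667° E, east 148.47500° E.

148.46667° E, 148.47500° E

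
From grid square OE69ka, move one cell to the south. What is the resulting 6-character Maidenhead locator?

OE68kx

Latitude subsquare a = 0; −1 → -1, wraps to 23 = x, carry into square.
Latitude square 9; −1 → 8.
The longitude characters are unchanged.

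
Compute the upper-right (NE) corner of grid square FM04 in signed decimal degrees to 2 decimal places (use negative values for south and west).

35.00, -78.00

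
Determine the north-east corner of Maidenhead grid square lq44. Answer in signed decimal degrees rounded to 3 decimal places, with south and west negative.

Field L=11, Q=16: +11·20° lon, +16·10° lat → SW at lon 40°, lat 70°.
Square 4, 4: +4·2° lon, +4·1° lat → SW at lon 48°, lat 74°.
Cell spans 2° lon × 1° lat. NE corner is SW corner plus one full cell.
latitude 75.000, longitude 50.000.

75.000, 50.000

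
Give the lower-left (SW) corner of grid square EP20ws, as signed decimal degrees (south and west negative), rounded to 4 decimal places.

60.7500, -94.1667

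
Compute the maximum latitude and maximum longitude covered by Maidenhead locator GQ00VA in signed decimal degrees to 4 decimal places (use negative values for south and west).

70.0417, -58.1667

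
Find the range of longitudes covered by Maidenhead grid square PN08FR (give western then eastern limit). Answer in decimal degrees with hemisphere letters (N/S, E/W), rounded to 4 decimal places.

120.4167° E, 120.5000° E

Field P=15, N=13: +15·20° lon, +13·10° lat → SW at lon 120°, lat 40°.
Square 0, 8: +0·2° lon, +8·1° lat → SW at lon 120°, lat 48°.
Subsquare f=5, r=17: +5·0.0833333° lon, +17·0.0416667° lat → SW at lon 120.417°, lat 48.7083°.
Cell spans 0.0833333° lon × 0.0416667° lat.
west 120.4167° E, east 120.5000° E.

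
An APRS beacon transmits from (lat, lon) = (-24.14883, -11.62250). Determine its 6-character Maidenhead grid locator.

IG45eu

Add 180° to longitude and 90° to latitude: 168.3775, 65.8512.
Field: lon ⌊168.3775/20⌋ = 8 → I; lat ⌊65.8512/10⌋ = 6 → G.
Square: lon ⌊8.3775/2⌋ = 4; lat ⌊5.8512/1⌋ = 5.
Subsquare: lon ⌊0.3775/0.0833333⌋ = 4 → e; lat ⌊0.8512/0.0416667⌋ = 20 → u.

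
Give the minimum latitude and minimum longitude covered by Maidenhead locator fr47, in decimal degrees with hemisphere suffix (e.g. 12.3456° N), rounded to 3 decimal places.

87.000° N, 72.000° W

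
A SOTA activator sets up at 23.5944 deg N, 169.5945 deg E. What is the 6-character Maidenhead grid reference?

Add 180° to longitude and 90° to latitude: 349.5945, 113.5944.
Field (20°×10°, letters A–R): 349.5945/20 → 17 → R, 113.5944/10 → 11 → L; chars RL.
Square (2°×1°, digits 0–9): 9.5945/2 → 4, 3.5944/1 → 3; chars 43.
Subsquare (5′×2.5′, letters a–x): 1.5945/0.0833333 → 19 → t, 0.5944/0.0416667 → 14 → o; chars to.

RL43to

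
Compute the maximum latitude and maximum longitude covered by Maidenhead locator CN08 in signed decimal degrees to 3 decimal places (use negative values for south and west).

Field C=2, N=13: +2·20° lon, +13·10° lat → SW at lon -140°, lat 40°.
Square 0, 8: +0·2° lon, +8·1° lat → SW at lon -140°, lat 48°.
Cell spans 2° lon × 1° lat. NE corner is SW corner plus one full cell.
latitude 49.000, longitude -138.000.

49.000, -138.000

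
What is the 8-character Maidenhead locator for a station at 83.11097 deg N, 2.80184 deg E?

JR13jc66

Shift to the Maidenhead origin (180°W, 90°S): lon 182.80184, lat 173.11097.
Field: lon ⌊182.80184/20⌋ = 9 → J; lat ⌊173.11097/10⌋ = 17 → R.
Square: lon ⌊2.80184/2⌋ = 1; lat ⌊3.11097/1⌋ = 3.
Subsquare: lon ⌊0.80184/0.0833333⌋ = 9 → j; lat ⌊0.11097/0.0416667⌋ = 2 → c.
Extended square: lon ⌊0.05184/0.00833333⌋ = 6; lat ⌊0.02764/0.00416667⌋ = 6.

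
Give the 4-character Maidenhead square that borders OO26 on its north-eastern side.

OO37

Longitude square 2; +1 → 3.
Latitude square 6; +1 → 7.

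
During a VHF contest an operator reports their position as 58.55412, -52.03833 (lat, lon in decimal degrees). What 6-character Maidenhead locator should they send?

Offset from 180°W / 90°S: lon 127.9617°, lat 148.5541°.
Field (20°×10°, letters A–R): 127.9617/20 → 6 → G, 148.5541/10 → 14 → O; chars GO.
Square (2°×1°, digits 0–9): 7.9617/2 → 3, 8.5541/1 → 8; chars 38.
Subsquare (5′×2.5′, letters a–x): 1.9617/0.0833333 → 23 → x, 0.5541/0.0416667 → 13 → n; chars xn.

GO38xn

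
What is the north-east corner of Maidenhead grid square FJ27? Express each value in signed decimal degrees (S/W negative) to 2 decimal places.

8.00, -74.00

Field F=5, J=9: +5·20° lon, +9·10° lat → SW at lon -80°, lat 0°.
Square 2, 7: +2·2° lon, +7·1° lat → SW at lon -76°, lat 7°.
Cell spans 2° lon × 1° lat. NE corner is SW corner plus one full cell.
latitude 8.00, longitude -74.00.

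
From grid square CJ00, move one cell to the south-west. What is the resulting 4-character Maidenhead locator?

Longitude square 0; −1 → -1, wraps to 9, carry into field.
Longitude field C = 2; −1 → 1 = B.
Latitude square 0; −1 → -1, wraps to 9, carry into field.
Latitude field J = 9; −1 → 8 = I.

BI99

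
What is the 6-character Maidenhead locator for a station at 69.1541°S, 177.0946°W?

AC10ku

Shift to the Maidenhead origin (180°W, 90°S): lon 2.9054, lat 20.8459.
Field (20°×10°, letters A–R): lon ⌊2.9054/20⌋ = 0 → A; lat ⌊20.8459/10⌋ = 2 → C.
Square (2°×1°, digits 0–9): lon ⌊2.9054/2⌋ = 1; lat ⌊0.8459/1⌋ = 0.
Subsquare (5′×2.5′, letters a–x): lon ⌊0.9054/0.0833333⌋ = 10 → k; lat ⌊0.8459/0.0416667⌋ = 20 → u.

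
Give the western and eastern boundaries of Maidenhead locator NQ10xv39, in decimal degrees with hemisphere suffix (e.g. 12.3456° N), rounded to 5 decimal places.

Field N=13, Q=16: +13·20° lon, +16·10° lat → SW at lon 80°, lat 70°.
Square 1, 0: +1·2° lon, +0·1° lat → SW at lon 82°, lat 70°.
Subsquare x=23, v=21: +23·0.0833333° lon, +21·0.0416667° lat → SW at lon 83.9167°, lat 70.875°.
Extended square 3, 9: +3·0.00833333° lon, +9·0.00416667° lat → SW at lon 83.9417°, lat 70.9125°.
Cell spans 0.00833333° lon × 0.00416667° lat.
west 83.94167° E, east 83.95000° E.

83.94167° E, 83.95000° E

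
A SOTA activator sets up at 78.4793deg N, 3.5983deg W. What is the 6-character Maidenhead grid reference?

Offset from 180°W / 90°S: lon 176.4017°, lat 168.4793°.
Field: lon ⌊176.4017/20⌋ = 8 → I; lat ⌊168.4793/10⌋ = 16 → Q.
Square: lon ⌊16.4017/2⌋ = 8; lat ⌊8.4793/1⌋ = 8.
Subsquare: lon ⌊0.4017/0.0833333⌋ = 4 → e; lat ⌊0.4793/0.0416667⌋ = 11 → l.

IQ88el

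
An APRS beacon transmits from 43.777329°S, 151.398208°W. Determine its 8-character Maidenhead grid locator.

BE46hf23

Shift to the Maidenhead origin (180°W, 90°S): lon 28.60179, lat 46.22267.
Field: 28.60179/20 → 1 → B, 46.22267/10 → 4 → E; chars BE.
Square: 8.60179/2 → 4, 6.22267/1 → 6; chars 46.
Subsquare: 0.60179/0.0833333 → 7 → h, 0.22267/0.0416667 → 5 → f; chars hf.
Extended square: 0.01846/0.00833333 → 2, 0.01434/0.00416667 → 3; chars 23.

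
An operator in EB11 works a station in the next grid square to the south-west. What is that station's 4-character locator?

Longitude square 1; −1 → 0.
Latitude square 1; −1 → 0.

EB00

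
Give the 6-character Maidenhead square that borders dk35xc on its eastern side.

Longitude subsquare x = 23; +1 → 24, wraps to 0 = a, carry into square.
Longitude square 3; +1 → 4.
The latitude characters are unchanged.

DK45ac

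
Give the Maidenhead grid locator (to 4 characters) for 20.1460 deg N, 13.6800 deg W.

Add 180° to longitude and 90° to latitude: 166.32, 110.15.
Field: 166.32/20 → 8 → I, 110.15/10 → 11 → L; chars IL.
Square: 6.32/2 → 3, 0.15/1 → 0; chars 30.

IL30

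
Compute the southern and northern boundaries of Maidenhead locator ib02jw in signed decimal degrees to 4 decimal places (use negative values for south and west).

-77.0833, -77.0417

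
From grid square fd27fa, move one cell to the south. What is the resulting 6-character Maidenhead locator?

Latitude subsquare a = 0; −1 → -1, wraps to 23 = x, carry into square.
Latitude square 7; −1 → 6.
The longitude characters are unchanged.

FD26fx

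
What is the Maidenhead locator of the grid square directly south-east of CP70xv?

CP80au

Longitude subsquare x = 23; +1 → 24, wraps to 0 = a, carry into square.
Longitude square 7; +1 → 8.
Latitude subsquare v = 21; −1 → 20 = u.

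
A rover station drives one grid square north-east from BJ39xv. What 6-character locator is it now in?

Longitude subsquare x = 23; +1 → 24, wraps to 0 = a, carry into square.
Longitude square 3; +1 → 4.
Latitude subsquare v = 21; +1 → 22 = w.

BJ49aw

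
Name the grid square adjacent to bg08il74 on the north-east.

Longitude extended square 7; +1 → 8.
Latitude extended square 4; +1 → 5.

BG08il85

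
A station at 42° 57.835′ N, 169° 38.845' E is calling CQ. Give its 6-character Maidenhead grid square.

Shift to the Maidenhead origin (180°W, 90°S): lon 349.6474, lat 132.9639.
Field (20°×10°, letters A–R): 349.6474/20 → 17 → R, 132.9639/10 → 13 → N; chars RN.
Square (2°×1°, digits 0–9): 9.6474/2 → 4, 2.9639/1 → 2; chars 42.
Subsquare (5′×2.5′, letters a–x): 1.6474/0.0833333 → 19 → t, 0.9639/0.0416667 → 23 → x; chars tx.

RN42tx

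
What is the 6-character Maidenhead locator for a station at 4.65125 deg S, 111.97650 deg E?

Shift to the Maidenhead origin (180°W, 90°S): lon 291.9765, lat 85.3487.
Field (20°×10°, letters A–R): lon ⌊291.9765/20⌋ = 14 → O; lat ⌊85.3487/10⌋ = 8 → I.
Square (2°×1°, digits 0–9): lon ⌊11.9765/2⌋ = 5; lat ⌊5.3487/1⌋ = 5.
Subsquare (5′×2.5′, letters a–x): lon ⌊1.9765/0.0833333⌋ = 23 → x; lat ⌊0.3487/0.0416667⌋ = 8 → i.

OI55xi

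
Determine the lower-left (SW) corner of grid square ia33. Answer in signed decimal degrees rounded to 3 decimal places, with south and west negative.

-87.000, -14.000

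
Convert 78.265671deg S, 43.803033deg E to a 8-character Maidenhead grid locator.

LB11vr66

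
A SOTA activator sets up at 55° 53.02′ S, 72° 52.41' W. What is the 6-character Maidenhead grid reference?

FD34nc

Shift to the Maidenhead origin (180°W, 90°S): lon 107.1265, lat 34.1163.
Field (20°×10°, letters A–R): lon ⌊107.1265/20⌋ = 5 → F; lat ⌊34.1163/10⌋ = 3 → D.
Square (2°×1°, digits 0–9): lon ⌊7.1265/2⌋ = 3; lat ⌊4.1163/1⌋ = 4.
Subsquare (5′×2.5′, letters a–x): lon ⌊1.1265/0.0833333⌋ = 13 → n; lat ⌊0.1163/0.0416667⌋ = 2 → c.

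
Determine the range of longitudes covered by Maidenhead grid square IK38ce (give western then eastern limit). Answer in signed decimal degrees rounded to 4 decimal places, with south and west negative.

-13.8333, -13.7500

Field I=8, K=10: +8·20° lon, +10·10° lat → SW at lon -20°, lat 10°.
Square 3, 8: +3·2° lon, +8·1° lat → SW at lon -14°, lat 18°.
Subsquare c=2, e=4: +2·0.0833333° lon, +4·0.0416667° lat → SW at lon -13.8333°, lat 18.1667°.
Cell spans 0.0833333° lon × 0.0416667° lat.
west -13.8333, east -13.7500.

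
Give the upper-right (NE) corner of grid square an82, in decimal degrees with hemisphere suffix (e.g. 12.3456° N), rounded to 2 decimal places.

43.00° N, 162.00° W

Field A=0, N=13: +0·20° lon, +13·10° lat → SW at lon -180°, lat 40°.
Square 8, 2: +8·2° lon, +2·1° lat → SW at lon -164°, lat 42°.
Cell spans 2° lon × 1° lat. NE corner is SW corner plus one full cell.
latitude 43.00° N, longitude 162.00° W.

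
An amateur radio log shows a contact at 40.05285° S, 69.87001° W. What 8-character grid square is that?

FE59bw57

Offset from 180°W / 90°S: lon 110.12999°, lat 49.94715°.
Field: lon ⌊110.12999/20⌋ = 5 → F; lat ⌊49.94715/10⌋ = 4 → E.
Square: lon ⌊10.12999/2⌋ = 5; lat ⌊9.94715/1⌋ = 9.
Subsquare: lon ⌊0.12999/0.0833333⌋ = 1 → b; lat ⌊0.94715/0.0416667⌋ = 22 → w.
Extended square: lon ⌊0.04666/0.00833333⌋ = 5; lat ⌊0.03048/0.00416667⌋ = 7.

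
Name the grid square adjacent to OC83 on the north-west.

OC74

Longitude square 8; −1 → 7.
Latitude square 3; +1 → 4.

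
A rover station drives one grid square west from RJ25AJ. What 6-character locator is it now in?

RJ15xj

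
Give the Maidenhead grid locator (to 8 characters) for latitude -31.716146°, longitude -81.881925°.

EF98bg48

Shift to the Maidenhead origin (180°W, 90°S): lon 98.11808, lat 58.28385.
Field (20°×10°, letters A–R): lon ⌊98.11808/20⌋ = 4 → E; lat ⌊58.28385/10⌋ = 5 → F.
Square (2°×1°, digits 0–9): lon ⌊18.11808/2⌋ = 9; lat ⌊8.28385/1⌋ = 8.
Subsquare (5′×2.5′, letters a–x): lon ⌊0.11808/0.0833333⌋ = 1 → b; lat ⌊0.28385/0.0416667⌋ = 6 → g.
Extended square (30″×15″, digits 0–9): lon ⌊0.03474/0.00833333⌋ = 4; lat ⌊0.03385/0.00416667⌋ = 8.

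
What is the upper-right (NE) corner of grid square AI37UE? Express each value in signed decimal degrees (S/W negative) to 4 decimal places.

-2.7917, -172.2500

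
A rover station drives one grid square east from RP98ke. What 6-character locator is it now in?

Longitude subsquare k = 10; +1 → 11 = l.
The latitude characters are unchanged.

RP98le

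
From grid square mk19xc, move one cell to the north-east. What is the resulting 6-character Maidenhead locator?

MK29ad

Longitude subsquare x = 23; +1 → 24, wraps to 0 = a, carry into square.
Longitude square 1; +1 → 2.
Latitude subsquare c = 2; +1 → 3 = d.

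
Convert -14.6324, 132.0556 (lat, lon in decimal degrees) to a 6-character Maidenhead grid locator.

Add 180° to longitude and 90° to latitude: 312.0556, 75.3676.
Field: 312.0556/20 → 15 → P, 75.3676/10 → 7 → H; chars PH.
Square: 12.0556/2 → 6, 5.3676/1 → 5; chars 65.
Subsquare: 0.0556/0.0833333 → 0 → a, 0.3676/0.0416667 → 8 → i; chars ai.

PH65ai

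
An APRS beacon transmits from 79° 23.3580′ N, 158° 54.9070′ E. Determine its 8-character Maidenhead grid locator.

QQ99kj93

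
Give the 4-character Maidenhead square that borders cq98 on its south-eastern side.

Longitude square 9; +1 → 10, wraps to 0, carry into field.
Longitude field C = 2; +1 → 3 = D.
Latitude square 8; −1 → 7.

DQ07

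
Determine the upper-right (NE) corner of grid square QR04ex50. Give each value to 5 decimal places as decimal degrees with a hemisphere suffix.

84.96250° N, 140.38333° E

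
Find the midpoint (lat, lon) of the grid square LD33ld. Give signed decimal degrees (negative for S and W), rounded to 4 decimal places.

-56.8542, 46.9583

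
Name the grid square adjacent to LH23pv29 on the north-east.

Longitude extended square 2; +1 → 3.
Latitude extended square 9; +1 → 10, wraps to 0, carry into subsquare.
Latitude subsquare v = 21; +1 → 22 = w.

LH23pw30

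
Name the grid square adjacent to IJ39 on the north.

Latitude square 9; +1 → 10, wraps to 0, carry into field.
Latitude field J = 9; +1 → 10 = K.
The longitude characters are unchanged.

IK30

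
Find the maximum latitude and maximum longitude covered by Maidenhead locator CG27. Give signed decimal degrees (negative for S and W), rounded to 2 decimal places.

-22.00, -134.00

Field C=2, G=6: +2·20° lon, +6·10° lat → SW at lon -140°, lat -30°.
Square 2, 7: +2·2° lon, +7·1° lat → SW at lon -136°, lat -23°.
Cell spans 2° lon × 1° lat. NE corner is SW corner plus one full cell.
latitude -22.00, longitude -134.00.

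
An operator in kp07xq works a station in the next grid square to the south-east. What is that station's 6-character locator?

KP17ap

Longitude subsquare x = 23; +1 → 24, wraps to 0 = a, carry into square.
Longitude square 0; +1 → 1.
Latitude subsquare q = 16; −1 → 15 = p.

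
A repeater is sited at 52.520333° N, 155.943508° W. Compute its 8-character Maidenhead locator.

BO22am64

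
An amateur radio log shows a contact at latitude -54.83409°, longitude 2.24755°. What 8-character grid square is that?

JD15cd99

Add 180° to longitude and 90° to latitude: 182.24755, 35.16591.
Field: lon ⌊182.24755/20⌋ = 9 → J; lat ⌊35.16591/10⌋ = 3 → D.
Square: lon ⌊2.24755/2⌋ = 1; lat ⌊5.16591/1⌋ = 5.
Subsquare: lon ⌊0.24755/0.0833333⌋ = 2 → c; lat ⌊0.16591/0.0416667⌋ = 3 → d.
Extended square: lon ⌊0.08088/0.00833333⌋ = 9; lat ⌊0.04091/0.00416667⌋ = 9.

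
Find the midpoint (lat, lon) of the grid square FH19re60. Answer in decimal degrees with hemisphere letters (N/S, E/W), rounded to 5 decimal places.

Field F=5, H=7: +5·20° lon, +7·10° lat → SW at lon -80°, lat -20°.
Square 1, 9: +1·2° lon, +9·1° lat → SW at lon -78°, lat -11°.
Subsquare r=17, e=4: +17·0.0833333° lon, +4·0.0416667° lat → SW at lon -76.5833°, lat -10.8333°.
Extended square 6, 0: +6·0.00833333° lon, +0·0.00416667° lat → SW at lon -76.5333°, lat -10.8333°.
Cell spans 0.00833333° lon × 0.00416667° lat. Centre is SW corner plus half of each.
latitude 10.83125° S, longitude 76.52917° W.

10.83125° S, 76.52917° W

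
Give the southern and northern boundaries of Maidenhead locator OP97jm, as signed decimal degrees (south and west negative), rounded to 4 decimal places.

67.5000, 67.5417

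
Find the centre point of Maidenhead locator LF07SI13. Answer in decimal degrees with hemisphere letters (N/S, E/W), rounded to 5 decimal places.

Field L=11, F=5: +11·20° lon, +5·10° lat → SW at lon 40°, lat -40°.
Square 0, 7: +0·2° lon, +7·1° lat → SW at lon 40°, lat -33°.
Subsquare s=18, i=8: +18·0.0833333° lon, +8·0.0416667° lat → SW at lon 41.5°, lat -32.6667°.
Extended square 1, 3: +1·0.00833333° lon, +3·0.00416667° lat → SW at lon 41.5083°, lat -32.6542°.
Cell spans 0.00833333° lon × 0.00416667° lat. Centre is SW corner plus half of each.
latitude 32.65208° S, longitude 41.51250° E.

32.65208° S, 41.51250° E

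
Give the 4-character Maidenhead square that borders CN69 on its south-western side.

CN58

Longitude square 6; −1 → 5.
Latitude square 9; −1 → 8.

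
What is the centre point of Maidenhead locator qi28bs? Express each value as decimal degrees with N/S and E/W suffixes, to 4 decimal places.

1.2292° S, 144.1250° E

Field Q=16, I=8: +16·20° lon, +8·10° lat → SW at lon 140°, lat -10°.
Square 2, 8: +2·2° lon, +8·1° lat → SW at lon 144°, lat -2°.
Subsquare b=1, s=18: +1·0.0833333° lon, +18·0.0416667° lat → SW at lon 144.083°, lat -1.25°.
Cell spans 0.0833333° lon × 0.0416667° lat. Centre is SW corner plus half of each.
latitude 1.2292° S, longitude 144.1250° E.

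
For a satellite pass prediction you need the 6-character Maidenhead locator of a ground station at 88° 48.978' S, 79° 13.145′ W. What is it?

Offset from 180°W / 90°S: lon 100.7809°, lat 1.1837°.
Field: 100.7809/20 → 5 → F, 1.1837/10 → 0 → A; chars FA.
Square: 0.7809/2 → 0, 1.1837/1 → 1; chars 01.
Subsquare: 0.7809/0.0833333 → 9 → j, 0.1837/0.0416667 → 4 → e; chars je.

FA01je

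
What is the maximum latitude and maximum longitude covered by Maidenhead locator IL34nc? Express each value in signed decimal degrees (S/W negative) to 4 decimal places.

24.1250, -12.8333

Field I=8, L=11: +8·20° lon, +11·10° lat → SW at lon -20°, lat 20°.
Square 3, 4: +3·2° lon, +4·1° lat → SW at lon -14°, lat 24°.
Subsquare n=13, c=2: +13·0.0833333° lon, +2·0.0416667° lat → SW at lon -12.9167°, lat 24.0833°.
Cell spans 0.0833333° lon × 0.0416667° lat. NE corner is SW corner plus one full cell.
latitude 24.1250, longitude -12.8333.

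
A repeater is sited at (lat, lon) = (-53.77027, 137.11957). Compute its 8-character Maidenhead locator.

PD86nf45

Shift to the Maidenhead origin (180°W, 90°S): lon 317.11957, lat 36.22973.
Field: 317.11957/20 → 15 → P, 36.22973/10 → 3 → D; chars PD.
Square: 17.11957/2 → 8, 6.22973/1 → 6; chars 86.
Subsquare: 1.11957/0.0833333 → 13 → n, 0.22973/0.0416667 → 5 → f; chars nf.
Extended square: 0.03624/0.00833333 → 4, 0.02140/0.00416667 → 5; chars 45.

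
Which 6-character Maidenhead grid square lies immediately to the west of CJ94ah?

Longitude subsquare a = 0; −1 → -1, wraps to 23 = x, carry into square.
Longitude square 9; −1 → 8.
The latitude characters are unchanged.

CJ84xh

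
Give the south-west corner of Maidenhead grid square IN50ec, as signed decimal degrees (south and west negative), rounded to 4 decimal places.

Field I=8, N=13: +8·20° lon, +13·10° lat → SW at lon -20°, lat 40°.
Square 5, 0: +5·2° lon, +0·1° lat → SW at lon -10°, lat 40°.
Subsquare e=4, c=2: +4·0.0833333° lon, +2·0.0416667° lat → SW at lon -9.66667°, lat 40.0833°.
latitude 40.0833, longitude -9.6667.

40.0833, -9.6667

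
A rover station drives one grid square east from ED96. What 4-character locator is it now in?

Longitude square 9; +1 → 10, wraps to 0, carry into field.
Longitude field E = 4; +1 → 5 = F.
The latitude characters are unchanged.

FD06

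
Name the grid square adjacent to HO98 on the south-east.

Longitude square 9; +1 → 10, wraps to 0, carry into field.
Longitude field H = 7; +1 → 8 = I.
Latitude square 8; −1 → 7.

IO07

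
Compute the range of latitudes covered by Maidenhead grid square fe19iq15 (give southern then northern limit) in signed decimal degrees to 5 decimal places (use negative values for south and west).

-40.31250, -40.30833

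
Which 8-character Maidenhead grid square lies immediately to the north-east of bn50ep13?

BN50ep24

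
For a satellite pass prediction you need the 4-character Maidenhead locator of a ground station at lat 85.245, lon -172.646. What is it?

AR35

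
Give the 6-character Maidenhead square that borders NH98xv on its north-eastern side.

Longitude subsquare x = 23; +1 → 24, wraps to 0 = a, carry into square.
Longitude square 9; +1 → 10, wraps to 0, carry into field.
Longitude field N = 13; +1 → 14 = O.
Latitude subsquare v = 21; +1 → 22 = w.

OH08aw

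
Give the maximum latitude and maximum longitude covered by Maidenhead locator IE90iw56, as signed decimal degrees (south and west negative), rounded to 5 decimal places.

Field I=8, E=4: +8·20° lon, +4·10° lat → SW at lon -20°, lat -50°.
Square 9, 0: +9·2° lon, +0·1° lat → SW at lon -2°, lat -50°.
Subsquare i=8, w=22: +8·0.0833333° lon, +22·0.0416667° lat → SW at lon -1.33333°, lat -49.0833°.
Extended square 5, 6: +5·0.00833333° lon, +6·0.00416667° lat → SW at lon -1.29167°, lat -49.0583°.
Cell spans 0.00833333° lon × 0.00416667° lat. NE corner is SW corner plus one full cell.
latitude -49.05417, longitude -1.28333.

-49.05417, -1.28333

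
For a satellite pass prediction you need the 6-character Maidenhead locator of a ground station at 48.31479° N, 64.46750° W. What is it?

FN78sh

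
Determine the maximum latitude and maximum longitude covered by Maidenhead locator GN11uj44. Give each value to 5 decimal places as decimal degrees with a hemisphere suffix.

Field G=6, N=13: +6·20° lon, +13·10° lat → SW at lon -60°, lat 40°.
Square 1, 1: +1·2° lon, +1·1° lat → SW at lon -58°, lat 41°.
Subsquare u=20, j=9: +20·0.0833333° lon, +9·0.0416667° lat → SW at lon -56.3333°, lat 41.375°.
Extended square 4, 4: +4·0.00833333° lon, +4·0.00416667° lat → SW at lon -56.3°, lat 41.3917°.
Cell spans 0.00833333° lon × 0.00416667° lat. NE corner is SW corner plus one full cell.
latitude 41.39583° N, longitude 56.29167° W.

41.39583° N, 56.29167° W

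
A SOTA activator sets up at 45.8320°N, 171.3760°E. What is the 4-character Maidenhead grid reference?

RN55

Offset from 180°W / 90°S: lon 351.38°, lat 135.83°.
Field (20°×10°, letters A–R): 351.38/20 → 17 → R, 135.83/10 → 13 → N; chars RN.
Square (2°×1°, digits 0–9): 11.38/2 → 5, 5.83/1 → 5; chars 55.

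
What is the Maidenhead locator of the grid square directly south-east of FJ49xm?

FJ59al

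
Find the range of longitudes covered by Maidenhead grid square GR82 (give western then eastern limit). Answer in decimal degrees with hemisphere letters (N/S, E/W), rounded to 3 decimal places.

44.000° W, 42.000° W

Field G=6, R=17: +6·20° lon, +17·10° lat → SW at lon -60°, lat 80°.
Square 8, 2: +8·2° lon, +2·1° lat → SW at lon -44°, lat 82°.
Cell spans 2° lon × 1° lat.
west 44.000° W, east 42.000° W.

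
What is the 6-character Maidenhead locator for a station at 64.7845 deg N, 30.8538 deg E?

KP54ks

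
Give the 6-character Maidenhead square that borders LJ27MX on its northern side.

LJ28ma

Latitude subsquare x = 23; +1 → 24, wraps to 0 = a, carry into square.
Latitude square 7; +1 → 8.
The longitude characters are unchanged.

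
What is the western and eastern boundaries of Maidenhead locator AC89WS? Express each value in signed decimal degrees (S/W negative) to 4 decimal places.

Field A=0, C=2: +0·20° lon, +2·10° lat → SW at lon -180°, lat -70°.
Square 8, 9: +8·2° lon, +9·1° lat → SW at lon -164°, lat -61°.
Subsquare w=22, s=18: +22·0.0833333° lon, +18·0.0416667° lat → SW at lon -162.167°, lat -60.25°.
Cell spans 0.0833333° lon × 0.0416667° lat.
west -162.1667, east -162.0833.

-162.1667, -162.0833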